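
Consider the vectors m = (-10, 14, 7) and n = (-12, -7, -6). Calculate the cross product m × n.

(-35, -144, 238)

i: 14·(-6) - 7·(-7) = -84 - (-49) = -35
j: 7·(-12) - (-10)·(-6) = -84 - 60 = -144
k: (-10)·(-7) - 14·(-12) = 70 - (-168) = 238
m × n = (-35, -144, 238)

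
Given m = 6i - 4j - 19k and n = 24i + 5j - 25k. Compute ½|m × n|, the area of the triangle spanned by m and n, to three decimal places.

i: (-4)·(-25) - (-19)·5 = 100 - (-95) = 195
j: (-19)·24 - 6·(-25) = -456 - (-150) = -306
k: 6·5 - (-4)·24 = 30 - (-96) = 126
m × n = (195, -306, 126)
|m × n| = √(195² + (-306)² + 126²) = √147537 ≈ 384.1055
area = ½ · 384.1055 ≈ 192.053

192.053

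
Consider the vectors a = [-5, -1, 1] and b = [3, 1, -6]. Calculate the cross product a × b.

i: (-1)·(-6) - 1·1 = 6 - 1 = 5
j: 1·3 - (-5)·(-6) = 3 - 30 = -27
k: (-5)·1 - (-1)·3 = -5 - (-3) = -2
a × b = (5, -27, -2)

(5, -27, -2)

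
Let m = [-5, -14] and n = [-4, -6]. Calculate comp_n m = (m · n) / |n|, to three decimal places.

m · n = (-5)·(-4) + (-14)·(-6) = 20 + 84 = 104
|n| = √(16 + 36) = √52 ≈ 7.2111
comp_n m = 104 / √52 ≈ 14.422

14.422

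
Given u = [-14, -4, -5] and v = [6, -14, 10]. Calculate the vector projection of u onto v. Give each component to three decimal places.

(-1.410, 3.289, -2.349)

u · v = (-14)·6 + (-4)·(-14) + (-5)·10 = -84 + 56 - 50 = -78
|v|² = 36 + 196 + 100 = 332
proj_v u = (-78/332) · (6, -14, 10) ≈ (-1.410, 3.289, -2.349)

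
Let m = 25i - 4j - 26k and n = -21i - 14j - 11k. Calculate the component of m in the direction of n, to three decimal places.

-6.647

m · n = 25·(-21) + (-4)·(-14) + (-26)·(-11) = -525 + 56 + 286 = -183
|n| = √(441 + 196 + 121) = √758 ≈ 27.5318
comp_n m = -183 / √758 ≈ -6.647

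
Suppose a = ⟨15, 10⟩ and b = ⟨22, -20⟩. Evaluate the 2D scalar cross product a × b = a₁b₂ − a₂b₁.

15·(-20) - 10·22 = -300 - 220 = -520

-520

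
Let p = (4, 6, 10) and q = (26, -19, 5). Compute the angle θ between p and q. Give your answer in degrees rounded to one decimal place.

84.3

p · q = 4·26 + 6·(-19) + 10·5 = 104 - 114 + 50 = 40
|p|² = 16 + 36 + 100 = 152,  |p| = √152 ≈ 12.328828
|q|² = 676 + 361 + 25 = 1062,  |q| = √1062 ≈ 32.588341
cos θ = 40 / (12.328828 · 32.588341) ≈ 0.09956
θ = arccos(0.09956) ≈ 84.3°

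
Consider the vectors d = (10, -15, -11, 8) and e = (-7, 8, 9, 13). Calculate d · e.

-185

d · e = 10·(-7) + (-15)·8 + (-11)·9 + 8·13 = -70 - 120 - 99 + 104 = -185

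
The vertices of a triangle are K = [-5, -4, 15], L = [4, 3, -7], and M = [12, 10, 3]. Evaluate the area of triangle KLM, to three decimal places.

KL = (9, 7, -22),  KM = (17, 14, -12)
i: 7·(-12) - (-22)·14 = -84 - (-308) = 224
j: (-22)·17 - 9·(-12) = -374 - (-108) = -266
k: 9·14 - 7·17 = 126 - 119 = 7
KL × KM = (224, -266, 7)
|KL × KM| = √120981 ≈ 347.8232
area = ½ · 347.8232 ≈ 173.912

173.912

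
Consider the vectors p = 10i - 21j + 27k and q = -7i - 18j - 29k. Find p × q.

i: (-21)·(-29) - 27·(-18) = 609 - (-486) = 1095
j: 27·(-7) - 10·(-29) = -189 - (-290) = 101
k: 10·(-18) - (-21)·(-7) = -180 - 147 = -327
p × q = (1095, 101, -327)

(1095, 101, -327)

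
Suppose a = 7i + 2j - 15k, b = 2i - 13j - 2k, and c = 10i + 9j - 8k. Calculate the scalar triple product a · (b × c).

-1374

b × c:
i: (-13)·(-8) - (-2)·9 = 104 - (-18) = 122
j: (-2)·10 - 2·(-8) = -20 - (-16) = -4
k: 2·9 - (-13)·10 = 18 - (-130) = 148
b × c = (122, -4, 148)
a · (b × c) = 7·122 + 2·(-4) + (-15)·148 = 854 - 8 - 2220 = -1374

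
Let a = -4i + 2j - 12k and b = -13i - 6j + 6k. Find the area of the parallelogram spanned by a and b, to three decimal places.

i: 2·6 - (-12)·(-6) = 12 - 72 = -60
j: (-12)·(-13) - (-4)·6 = 156 - (-24) = 180
k: (-4)·(-6) - 2·(-13) = 24 - (-26) = 50
a × b = (-60, 180, 50)
|a × b| = √((-60)² + 180² + 50²) = √38500 ≈ 196.2142

196.214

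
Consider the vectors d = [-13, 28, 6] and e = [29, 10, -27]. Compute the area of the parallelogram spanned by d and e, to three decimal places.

1258.789

i: 28·(-27) - 6·10 = -756 - 60 = -816
j: 6·29 - (-13)·(-27) = 174 - 351 = -177
k: (-13)·10 - 28·29 = -130 - 812 = -942
d × e = (-816, -177, -942)
|d × e| = √((-816)² + (-177)² + (-942)²) = √1584549 ≈ 1258.7887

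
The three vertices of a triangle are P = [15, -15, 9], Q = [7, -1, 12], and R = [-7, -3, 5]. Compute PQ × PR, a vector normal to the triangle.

PQ = (-8, 14, 3)
PR = (-22, 12, -4)
i: 14·(-4) - 3·12 = -56 - 36 = -92
j: 3·(-22) - (-8)·(-4) = -66 - 32 = -98
k: (-8)·12 - 14·(-22) = -96 - (-308) = 212
PQ × PR = (-92, -98, 212)

(-92, -98, 212)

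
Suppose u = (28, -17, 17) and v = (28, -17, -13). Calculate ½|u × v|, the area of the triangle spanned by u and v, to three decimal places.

491.350

i: (-17)·(-13) - 17·(-17) = 221 - (-289) = 510
j: 17·28 - 28·(-13) = 476 - (-364) = 840
k: 28·(-17) - (-17)·28 = -476 - (-476) = 0
u × v = (510, 840, 0)
|u × v| = √(510² + 840² + 0²) = √965700 ≈ 982.7004
area = ½ · 982.7004 ≈ 491.350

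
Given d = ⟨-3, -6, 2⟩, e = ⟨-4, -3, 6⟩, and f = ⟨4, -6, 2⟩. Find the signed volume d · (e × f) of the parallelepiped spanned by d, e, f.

-210

e × f:
i: (-3)·2 - 6·(-6) = -6 - (-36) = 30
j: 6·4 - (-4)·2 = 24 - (-8) = 32
k: (-4)·(-6) - (-3)·4 = 24 - (-12) = 36
e × f = (30, 32, 36)
d · (e × f) = (-3)·30 + (-6)·32 + 2·36 = -90 - 192 + 72 = -210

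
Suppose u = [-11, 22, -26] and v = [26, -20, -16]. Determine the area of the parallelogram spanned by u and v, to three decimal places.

i: 22·(-16) - (-26)·(-20) = -352 - 520 = -872
j: (-26)·26 - (-11)·(-16) = -676 - 176 = -852
k: (-11)·(-20) - 22·26 = 220 - 572 = -352
u × v = (-872, -852, -352)
|u × v| = √((-872)² + (-852)² + (-352)²) = √1610192 ≈ 1268.9334

1268.933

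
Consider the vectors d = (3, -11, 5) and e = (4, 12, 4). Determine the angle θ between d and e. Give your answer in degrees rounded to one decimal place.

d · e = 3·4 + (-11)·12 + 5·4 = 12 - 132 + 20 = -100
|d|² = 9 + 121 + 25 = 155,  |d| = √155 ≈ 12.449900
|e|² = 16 + 144 + 16 = 176,  |e| = √176 ≈ 13.266499
cos θ = -100 / (12.449900 · 13.266499) ≈ -0.60545
θ = arccos(-0.60545) ≈ 127.3°

127.3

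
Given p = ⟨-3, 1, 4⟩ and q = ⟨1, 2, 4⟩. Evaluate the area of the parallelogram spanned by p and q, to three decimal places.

i: 1·4 - 4·2 = 4 - 8 = -4
j: 4·1 - (-3)·4 = 4 - (-12) = 16
k: (-3)·2 - 1·1 = -6 - 1 = -7
p × q = (-4, 16, -7)
|p × q| = √((-4)² + 16² + (-7)²) = √321 ≈ 17.9165

17.916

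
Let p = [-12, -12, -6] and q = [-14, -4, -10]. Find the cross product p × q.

(96, -36, -120)

i: (-12)·(-10) - (-6)·(-4) = 120 - 24 = 96
j: (-6)·(-14) - (-12)·(-10) = 84 - 120 = -36
k: (-12)·(-4) - (-12)·(-14) = 48 - 168 = -120
p × q = (96, -36, -120)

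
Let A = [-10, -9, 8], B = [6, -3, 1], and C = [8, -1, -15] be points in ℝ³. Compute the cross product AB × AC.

AB = (16, 6, -7)
AC = (18, 8, -23)
i: 6·(-23) - (-7)·8 = -138 - (-56) = -82
j: (-7)·18 - 16·(-23) = -126 - (-368) = 242
k: 16·8 - 6·18 = 128 - 108 = 20
AB × AC = (-82, 242, 20)

(-82, 242, 20)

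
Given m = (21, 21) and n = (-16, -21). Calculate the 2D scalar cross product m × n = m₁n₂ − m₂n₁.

21·(-21) - 21·(-16) = -441 - (-336) = -105

-105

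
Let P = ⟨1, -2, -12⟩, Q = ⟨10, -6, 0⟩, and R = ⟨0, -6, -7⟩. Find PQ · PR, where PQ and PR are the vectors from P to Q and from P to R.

PQ = Q − P = (9, -4, 12)
PR = R − P = (-1, -4, 5)
PQ · PR = 9·(-1) + (-4)·(-4) + 12·5 = -9 + 16 + 60 = 67

67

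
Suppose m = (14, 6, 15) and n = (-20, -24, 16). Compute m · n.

-184

m · n = 14·(-20) + 6·(-24) + 15·16 = -280 - 144 + 240 = -184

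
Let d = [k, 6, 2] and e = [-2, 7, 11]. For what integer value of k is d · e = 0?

32

d · e = k·(-2) + 6·7 + 2·11 = 64 - 2k
Set equal to 0: -2k = -64, so k = 32.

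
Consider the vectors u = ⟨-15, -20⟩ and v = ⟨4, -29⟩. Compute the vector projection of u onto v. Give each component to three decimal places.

(2.427, -17.596)

u · v = (-15)·4 + (-20)·(-29) = -60 + 580 = 520
|v|² = 16 + 841 = 857
proj_v u = (520/857) · (4, -29) ≈ (2.427, -17.596)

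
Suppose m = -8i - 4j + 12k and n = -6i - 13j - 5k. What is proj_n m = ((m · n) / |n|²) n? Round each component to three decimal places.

(-1.043, -2.261, -0.870)

m · n = (-8)·(-6) + (-4)·(-13) + 12·(-5) = 48 + 52 - 60 = 40
|n|² = 36 + 169 + 25 = 230
proj_n m = (40/230) · (-6, -13, -5) ≈ (-1.043, -2.261, -0.870)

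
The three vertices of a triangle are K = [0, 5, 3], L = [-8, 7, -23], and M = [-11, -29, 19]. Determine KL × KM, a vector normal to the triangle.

KL = (-8, 2, -26)
KM = (-11, -34, 16)
i: 2·16 - (-26)·(-34) = 32 - 884 = -852
j: (-26)·(-11) - (-8)·16 = 286 - (-128) = 414
k: (-8)·(-34) - 2·(-11) = 272 - (-22) = 294
KL × KM = (-852, 414, 294)

(-852, 414, 294)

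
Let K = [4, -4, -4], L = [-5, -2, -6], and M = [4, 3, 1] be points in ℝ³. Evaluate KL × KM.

(24, 45, -63)

KL = (-9, 2, -2)
KM = (0, 7, 5)
i: 2·5 - (-2)·7 = 10 - (-14) = 24
j: (-2)·0 - (-9)·5 = 0 - (-45) = 45
k: (-9)·7 - 2·0 = -63 - 0 = -63
KL × KM = (24, 45, -63)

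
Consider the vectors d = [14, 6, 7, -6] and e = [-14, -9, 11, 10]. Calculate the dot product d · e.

-233

d · e = 14·(-14) + 6·(-9) + 7·11 + (-6)·10 = -196 - 54 + 77 - 60 = -233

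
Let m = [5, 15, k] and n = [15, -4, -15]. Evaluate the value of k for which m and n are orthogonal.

m · n = 5·15 + 15·(-4) + k·(-15) = 15 - 15k
Set equal to 0: -15k = -15, so k = 1.

1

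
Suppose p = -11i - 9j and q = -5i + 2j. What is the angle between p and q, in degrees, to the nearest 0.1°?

p · q = (-11)·(-5) + (-9)·2 = 55 - 18 = 37
|p|² = 121 + 81 = 202,  |p| = √202 ≈ 14.212670
|q|² = 25 + 4 = 29,  |q| = √29 ≈ 5.385165
cos θ = 37 / (14.212670 · 5.385165) ≈ 0.48342
θ = arccos(0.48342) ≈ 61.1°

61.1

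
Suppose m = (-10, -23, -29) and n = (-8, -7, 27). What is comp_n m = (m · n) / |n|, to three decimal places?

-18.679

m · n = (-10)·(-8) + (-23)·(-7) + (-29)·27 = 80 + 161 - 783 = -542
|n| = √(64 + 49 + 729) = √842 ≈ 29.0172
comp_n m = -542 / √842 ≈ -18.679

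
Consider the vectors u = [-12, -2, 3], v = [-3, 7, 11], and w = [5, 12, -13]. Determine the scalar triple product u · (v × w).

2431

v × w:
i: 7·(-13) - 11·12 = -91 - 132 = -223
j: 11·5 - (-3)·(-13) = 55 - 39 = 16
k: (-3)·12 - 7·5 = -36 - 35 = -71
v × w = (-223, 16, -71)
u · (v × w) = (-12)·(-223) + (-2)·16 + 3·(-71) = 2676 - 32 - 213 = 2431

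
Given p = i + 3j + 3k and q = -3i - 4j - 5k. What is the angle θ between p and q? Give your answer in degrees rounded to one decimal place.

166.7

p · q = 1·(-3) + 3·(-4) + 3·(-5) = -3 - 12 - 15 = -30
|p|² = 1 + 9 + 9 = 19,  |p| = √19 ≈ 4.358899
|q|² = 9 + 16 + 25 = 50,  |q| = √50 ≈ 7.071068
cos θ = -30 / (4.358899 · 7.071068) ≈ -0.97333
θ = arccos(-0.97333) ≈ 166.7°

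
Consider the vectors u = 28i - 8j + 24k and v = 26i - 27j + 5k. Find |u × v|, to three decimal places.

950.907

i: (-8)·5 - 24·(-27) = -40 - (-648) = 608
j: 24·26 - 28·5 = 624 - 140 = 484
k: 28·(-27) - (-8)·26 = -756 - (-208) = -548
u × v = (608, 484, -548)
|u × v| = √(608² + 484² + (-548)²) = √904224 ≈ 950.9069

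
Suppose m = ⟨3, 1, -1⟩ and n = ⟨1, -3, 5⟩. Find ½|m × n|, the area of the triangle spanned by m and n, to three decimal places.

9.487

i: 1·5 - (-1)·(-3) = 5 - 3 = 2
j: (-1)·1 - 3·5 = -1 - 15 = -16
k: 3·(-3) - 1·1 = -9 - 1 = -10
m × n = (2, -16, -10)
|m × n| = √(2² + (-16)² + (-10)²) = √360 ≈ 18.9737
area = ½ · 18.9737 ≈ 9.487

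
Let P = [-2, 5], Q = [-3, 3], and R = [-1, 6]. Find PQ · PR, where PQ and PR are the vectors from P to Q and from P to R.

-3

PQ = Q − P = (-1, -2)
PR = R − P = (1, 1)
PQ · PR = (-1)·1 + (-2)·1 = -1 - 2 = -3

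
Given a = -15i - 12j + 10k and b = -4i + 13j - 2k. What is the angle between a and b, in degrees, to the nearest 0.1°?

112.9

a · b = (-15)·(-4) + (-12)·13 + 10·(-2) = 60 - 156 - 20 = -116
|a|² = 225 + 144 + 100 = 469,  |a| = √469 ≈ 21.656408
|b|² = 16 + 169 + 4 = 189,  |b| = √189 ≈ 13.747727
cos θ = -116 / (21.656408 · 13.747727) ≈ -0.38962
θ = arccos(-0.38962) ≈ 112.9°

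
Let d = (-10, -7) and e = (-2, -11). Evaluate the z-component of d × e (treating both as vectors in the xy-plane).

(-10)·(-11) - (-7)·(-2) = 110 - 14 = 96

96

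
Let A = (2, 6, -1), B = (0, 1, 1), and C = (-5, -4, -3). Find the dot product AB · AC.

AB = B − A = (-2, -5, 2)
AC = C − A = (-7, -10, -2)
AB · AC = (-2)·(-7) + (-5)·(-10) + 2·(-2) = 14 + 50 - 4 = 60

60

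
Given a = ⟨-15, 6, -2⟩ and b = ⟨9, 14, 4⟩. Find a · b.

a · b = (-15)·9 + 6·14 + (-2)·4 = -135 + 84 - 8 = -59

-59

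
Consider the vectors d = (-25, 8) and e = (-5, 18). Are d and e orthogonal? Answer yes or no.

no

d · e = (-25)·(-5) + 8·18 = 125 + 144 = 269
Nonzero, so the vectors are not orthogonal.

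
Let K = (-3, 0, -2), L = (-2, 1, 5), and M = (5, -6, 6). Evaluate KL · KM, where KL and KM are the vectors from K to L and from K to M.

KL = L − K = (1, 1, 7)
KM = M − K = (8, -6, 8)
KL · KM = 1·8 + 1·(-6) + 7·8 = 8 - 6 + 56 = 58

58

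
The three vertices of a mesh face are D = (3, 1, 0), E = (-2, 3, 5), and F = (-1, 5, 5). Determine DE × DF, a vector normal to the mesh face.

DE = (-5, 2, 5)
DF = (-4, 4, 5)
i: 2·5 - 5·4 = 10 - 20 = -10
j: 5·(-4) - (-5)·5 = -20 - (-25) = 5
k: (-5)·4 - 2·(-4) = -20 - (-8) = -12
DE × DF = (-10, 5, -12)

(-10, 5, -12)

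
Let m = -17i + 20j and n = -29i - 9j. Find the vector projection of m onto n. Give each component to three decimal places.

m · n = (-17)·(-29) + 20·(-9) = 493 - 180 = 313
|n|² = 841 + 81 = 922
proj_n m = (313/922) · (-29, -9) ≈ (-9.845, -3.055)

(-9.845, -3.055)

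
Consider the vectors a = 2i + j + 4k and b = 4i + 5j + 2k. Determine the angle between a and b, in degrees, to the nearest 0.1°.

a · b = 2·4 + 1·5 + 4·2 = 8 + 5 + 8 = 21
|a|² = 4 + 1 + 16 = 21,  |a| = √21 ≈ 4.582576
|b|² = 16 + 25 + 4 = 45,  |b| = √45 ≈ 6.708204
cos θ = 21 / (4.582576 · 6.708204) ≈ 0.68313
θ = arccos(0.68313) ≈ 46.9°

46.9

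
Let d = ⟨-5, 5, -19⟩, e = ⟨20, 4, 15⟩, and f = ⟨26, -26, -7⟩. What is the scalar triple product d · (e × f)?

e × f:
i: 4·(-7) - 15·(-26) = -28 - (-390) = 362
j: 15·26 - 20·(-7) = 390 - (-140) = 530
k: 20·(-26) - 4·26 = -520 - 104 = -624
e × f = (362, 530, -624)
d · (e × f) = (-5)·362 + 5·530 + (-19)·(-624) = -1810 + 2650 + 11856 = 12696

12696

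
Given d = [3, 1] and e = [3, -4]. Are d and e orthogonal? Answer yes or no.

d · e = 3·3 + 1·(-4) = 9 - 4 = 5
Nonzero, so the vectors are not orthogonal.

no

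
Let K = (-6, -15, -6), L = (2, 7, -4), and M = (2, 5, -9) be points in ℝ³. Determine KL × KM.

KL = (8, 22, 2)
KM = (8, 20, -3)
i: 22·(-3) - 2·20 = -66 - 40 = -106
j: 2·8 - 8·(-3) = 16 - (-24) = 40
k: 8·20 - 22·8 = 160 - 176 = -16
KL × KM = (-106, 40, -16)

(-106, 40, -16)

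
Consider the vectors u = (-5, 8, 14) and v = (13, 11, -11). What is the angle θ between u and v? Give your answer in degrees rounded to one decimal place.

112.5

u · v = (-5)·13 + 8·11 + 14·(-11) = -65 + 88 - 154 = -131
|u|² = 25 + 64 + 196 = 285,  |u| = √285 ≈ 16.881943
|v|² = 169 + 121 + 121 = 411,  |v| = √411 ≈ 20.273135
cos θ = -131 / (16.881943 · 20.273135) ≈ -0.38276
θ = arccos(-0.38276) ≈ 112.5°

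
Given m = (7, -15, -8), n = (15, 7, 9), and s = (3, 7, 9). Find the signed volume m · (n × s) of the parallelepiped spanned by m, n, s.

948

n × s:
i: 7·9 - 9·7 = 63 - 63 = 0
j: 9·3 - 15·9 = 27 - 135 = -108
k: 15·7 - 7·3 = 105 - 21 = 84
n × s = (0, -108, 84)
m · (n × s) = 7·0 + (-15)·(-108) + (-8)·84 = 0 + 1620 - 672 = 948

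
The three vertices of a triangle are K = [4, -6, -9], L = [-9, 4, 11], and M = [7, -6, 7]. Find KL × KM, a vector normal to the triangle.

(160, 268, -30)

KL = (-13, 10, 20)
KM = (3, 0, 16)
i: 10·16 - 20·0 = 160 - 0 = 160
j: 20·3 - (-13)·16 = 60 - (-208) = 268
k: (-13)·0 - 10·3 = 0 - 30 = -30
KL × KM = (160, 268, -30)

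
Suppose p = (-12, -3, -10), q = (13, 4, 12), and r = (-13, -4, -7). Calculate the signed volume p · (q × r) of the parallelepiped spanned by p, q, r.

q × r:
i: 4·(-7) - 12·(-4) = -28 - (-48) = 20
j: 12·(-13) - 13·(-7) = -156 - (-91) = -65
k: 13·(-4) - 4·(-13) = -52 - (-52) = 0
q × r = (20, -65, 0)
p · (q × r) = (-12)·20 + (-3)·(-65) + (-10)·0 = -240 + 195 + 0 = -45

-45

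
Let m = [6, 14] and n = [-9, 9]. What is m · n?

m · n = 6·(-9) + 14·9 = -54 + 126 = 72

72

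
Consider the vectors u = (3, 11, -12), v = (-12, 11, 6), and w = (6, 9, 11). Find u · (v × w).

4137

v × w:
i: 11·11 - 6·9 = 121 - 54 = 67
j: 6·6 - (-12)·11 = 36 - (-132) = 168
k: (-12)·9 - 11·6 = -108 - 66 = -174
v × w = (67, 168, -174)
u · (v × w) = 3·67 + 11·168 + (-12)·(-174) = 201 + 1848 + 2088 = 4137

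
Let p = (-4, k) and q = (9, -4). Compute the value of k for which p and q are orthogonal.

-9

p · q = (-4)·9 + k·(-4) = -36 - 4k
Set equal to 0: -4k = 36, so k = -9.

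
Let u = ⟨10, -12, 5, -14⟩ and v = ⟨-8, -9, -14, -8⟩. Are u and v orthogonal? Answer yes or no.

u · v = 10·(-8) + (-12)·(-9) + 5·(-14) + (-14)·(-8) = -80 + 108 - 70 + 112 = 70
Nonzero, so the vectors are not orthogonal.

no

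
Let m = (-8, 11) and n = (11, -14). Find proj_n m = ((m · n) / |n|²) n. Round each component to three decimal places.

(-8.397, 10.688)

m · n = (-8)·11 + 11·(-14) = -88 - 154 = -242
|n|² = 121 + 196 = 317
proj_n m = (-242/317) · (11, -14) ≈ (-8.397, 10.688)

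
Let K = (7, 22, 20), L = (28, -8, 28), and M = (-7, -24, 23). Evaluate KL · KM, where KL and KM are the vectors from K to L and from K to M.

1110

KL = L − K = (21, -30, 8)
KM = M − K = (-14, -46, 3)
KL · KM = 21·(-14) + (-30)·(-46) + 8·3 = -294 + 1380 + 24 = 1110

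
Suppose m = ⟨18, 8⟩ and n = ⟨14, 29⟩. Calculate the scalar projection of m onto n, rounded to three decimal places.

15.030

m · n = 18·14 + 8·29 = 252 + 232 = 484
|n| = √(196 + 841) = √1037 ≈ 32.2025
comp_n m = 484 / √1037 ≈ 15.030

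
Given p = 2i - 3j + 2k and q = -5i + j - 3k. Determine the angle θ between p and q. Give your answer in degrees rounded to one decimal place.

p · q = 2·(-5) + (-3)·1 + 2·(-3) = -10 - 3 - 6 = -19
|p|² = 4 + 9 + 4 = 17,  |p| = √17 ≈ 4.123106
|q|² = 25 + 1 + 9 = 35,  |q| = √35 ≈ 5.916080
cos θ = -19 / (4.123106 · 5.916080) ≈ -0.77892
θ = arccos(-0.77892) ≈ 141.2°

141.2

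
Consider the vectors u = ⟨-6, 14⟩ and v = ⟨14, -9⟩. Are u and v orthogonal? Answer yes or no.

u · v = (-6)·14 + 14·(-9) = -84 - 126 = -210
Nonzero, so the vectors are not orthogonal.

no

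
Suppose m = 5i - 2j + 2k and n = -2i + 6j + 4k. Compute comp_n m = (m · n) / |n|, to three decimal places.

-1.871

m · n = 5·(-2) + (-2)·6 + 2·4 = -10 - 12 + 8 = -14
|n| = √(4 + 36 + 16) = √56 ≈ 7.4833
comp_n m = -14 / √56 ≈ -1.871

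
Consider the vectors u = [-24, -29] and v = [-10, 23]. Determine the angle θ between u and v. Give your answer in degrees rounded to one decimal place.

u · v = (-24)·(-10) + (-29)·23 = 240 - 667 = -427
|u|² = 576 + 841 = 1417,  |u| = √1417 ≈ 37.643060
|v|² = 100 + 529 = 629,  |v| = √629 ≈ 25.079872
cos θ = -427 / (37.643060 · 25.079872) ≈ -0.45229
θ = arccos(-0.45229) ≈ 116.9°

116.9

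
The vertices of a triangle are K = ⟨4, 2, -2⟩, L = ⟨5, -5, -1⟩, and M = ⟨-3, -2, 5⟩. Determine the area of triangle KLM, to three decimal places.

KL = (1, -7, 1),  KM = (-7, -4, 7)
i: (-7)·7 - 1·(-4) = -49 - (-4) = -45
j: 1·(-7) - 1·7 = -7 - 7 = -14
k: 1·(-4) - (-7)·(-7) = -4 - 49 = -53
KL × KM = (-45, -14, -53)
|KL × KM| = √5030 ≈ 70.9225
area = ½ · 70.9225 ≈ 35.461

35.461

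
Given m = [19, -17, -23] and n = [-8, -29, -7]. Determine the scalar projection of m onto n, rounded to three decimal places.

16.253

m · n = 19·(-8) + (-17)·(-29) + (-23)·(-7) = -152 + 493 + 161 = 502
|n| = √(64 + 841 + 49) = √954 ≈ 30.8869
comp_n m = 502 / √954 ≈ 16.253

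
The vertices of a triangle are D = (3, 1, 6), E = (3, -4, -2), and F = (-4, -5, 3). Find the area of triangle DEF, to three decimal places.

36.912

DE = (0, -5, -8),  DF = (-7, -6, -3)
i: (-5)·(-3) - (-8)·(-6) = 15 - 48 = -33
j: (-8)·(-7) - 0·(-3) = 56 - 0 = 56
k: 0·(-6) - (-5)·(-7) = 0 - 35 = -35
DE × DF = (-33, 56, -35)
|DE × DF| = √5450 ≈ 73.8241
area = ½ · 73.8241 ≈ 36.912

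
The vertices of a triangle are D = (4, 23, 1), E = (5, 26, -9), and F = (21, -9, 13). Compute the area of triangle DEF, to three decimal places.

DE = (1, 3, -10),  DF = (17, -32, 12)
i: 3·12 - (-10)·(-32) = 36 - 320 = -284
j: (-10)·17 - 1·12 = -170 - 12 = -182
k: 1·(-32) - 3·17 = -32 - 51 = -83
DE × DF = (-284, -182, -83)
|DE × DF| = √120669 ≈ 347.3744
area = ½ · 347.3744 ≈ 173.687

173.687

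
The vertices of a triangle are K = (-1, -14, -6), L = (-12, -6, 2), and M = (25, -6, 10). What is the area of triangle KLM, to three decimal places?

244.524

KL = (-11, 8, 8),  KM = (26, 8, 16)
i: 8·16 - 8·8 = 128 - 64 = 64
j: 8·26 - (-11)·16 = 208 - (-176) = 384
k: (-11)·8 - 8·26 = -88 - 208 = -296
KL × KM = (64, 384, -296)
|KL × KM| = √239168 ≈ 489.0481
area = ½ · 489.0481 ≈ 244.524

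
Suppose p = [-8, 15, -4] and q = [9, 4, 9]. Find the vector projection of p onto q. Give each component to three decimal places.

p · q = (-8)·9 + 15·4 + (-4)·9 = -72 + 60 - 36 = -48
|q|² = 81 + 16 + 81 = 178
proj_q p = (-48/178) · (9, 4, 9) ≈ (-2.427, -1.079, -2.427)

(-2.427, -1.079, -2.427)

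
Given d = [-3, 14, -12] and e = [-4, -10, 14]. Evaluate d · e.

d · e = (-3)·(-4) + 14·(-10) + (-12)·14 = 12 - 140 - 168 = -296

-296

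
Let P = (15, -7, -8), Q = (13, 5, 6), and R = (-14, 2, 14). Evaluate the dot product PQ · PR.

474

PQ = Q − P = (-2, 12, 14)
PR = R − P = (-29, 9, 22)
PQ · PR = (-2)·(-29) + 12·9 + 14·22 = 58 + 108 + 308 = 474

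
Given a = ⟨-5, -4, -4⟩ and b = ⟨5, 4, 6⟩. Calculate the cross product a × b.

(-8, 10, 0)

i: (-4)·6 - (-4)·4 = -24 - (-16) = -8
j: (-4)·5 - (-5)·6 = -20 - (-30) = 10
k: (-5)·4 - (-4)·5 = -20 - (-20) = 0
a × b = (-8, 10, 0)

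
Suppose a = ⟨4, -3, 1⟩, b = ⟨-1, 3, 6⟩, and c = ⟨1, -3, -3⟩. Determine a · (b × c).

27

b × c:
i: 3·(-3) - 6·(-3) = -9 - (-18) = 9
j: 6·1 - (-1)·(-3) = 6 - 3 = 3
k: (-1)·(-3) - 3·1 = 3 - 3 = 0
b × c = (9, 3, 0)
a · (b × c) = 4·9 + (-3)·3 + 1·0 = 36 - 9 + 0 = 27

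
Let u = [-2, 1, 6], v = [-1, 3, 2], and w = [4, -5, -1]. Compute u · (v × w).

-49

v × w:
i: 3·(-1) - 2·(-5) = -3 - (-10) = 7
j: 2·4 - (-1)·(-1) = 8 - 1 = 7
k: (-1)·(-5) - 3·4 = 5 - 12 = -7
v × w = (7, 7, -7)
u · (v × w) = (-2)·7 + 1·7 + 6·(-7) = -14 + 7 - 42 = -49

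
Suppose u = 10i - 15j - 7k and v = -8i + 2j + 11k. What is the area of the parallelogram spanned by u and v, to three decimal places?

i: (-15)·11 - (-7)·2 = -165 - (-14) = -151
j: (-7)·(-8) - 10·11 = 56 - 110 = -54
k: 10·2 - (-15)·(-8) = 20 - 120 = -100
u × v = (-151, -54, -100)
|u × v| = √((-151)² + (-54)² + (-100)²) = √35717 ≈ 188.9894

188.989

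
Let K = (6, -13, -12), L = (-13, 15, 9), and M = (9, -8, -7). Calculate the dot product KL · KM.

KL = L − K = (-19, 28, 21)
KM = M − K = (3, 5, 5)
KL · KM = (-19)·3 + 28·5 + 21·5 = -57 + 140 + 105 = 188

188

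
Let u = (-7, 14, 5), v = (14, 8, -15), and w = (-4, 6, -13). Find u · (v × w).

v × w:
i: 8·(-13) - (-15)·6 = -104 - (-90) = -14
j: (-15)·(-4) - 14·(-13) = 60 - (-182) = 242
k: 14·6 - 8·(-4) = 84 - (-32) = 116
v × w = (-14, 242, 116)
u · (v × w) = (-7)·(-14) + 14·242 + 5·116 = 98 + 3388 + 580 = 4066

4066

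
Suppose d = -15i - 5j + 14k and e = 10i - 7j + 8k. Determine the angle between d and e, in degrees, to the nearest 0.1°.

90.6

d · e = (-15)·10 + (-5)·(-7) + 14·8 = -150 + 35 + 112 = -3
|d|² = 225 + 25 + 196 = 446,  |d| = √446 ≈ 21.118712
|e|² = 100 + 49 + 64 = 213,  |e| = √213 ≈ 14.594520
cos θ = -3 / (21.118712 · 14.594520) ≈ -0.00973
θ = arccos(-0.00973) ≈ 90.6°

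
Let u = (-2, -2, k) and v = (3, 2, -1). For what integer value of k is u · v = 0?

u · v = (-2)·3 + (-2)·2 + k·(-1) = -10 - 1k
Set equal to 0: -1k = 10, so k = -10.

-10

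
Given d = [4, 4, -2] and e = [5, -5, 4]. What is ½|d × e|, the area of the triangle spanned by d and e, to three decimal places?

i: 4·4 - (-2)·(-5) = 16 - 10 = 6
j: (-2)·5 - 4·4 = -10 - 16 = -26
k: 4·(-5) - 4·5 = -20 - 20 = -40
d × e = (6, -26, -40)
|d × e| = √(6² + (-26)² + (-40)²) = √2312 ≈ 48.0833
area = ½ · 48.0833 ≈ 24.042

24.042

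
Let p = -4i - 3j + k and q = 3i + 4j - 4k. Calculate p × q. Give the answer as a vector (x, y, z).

(8, -13, -7)

i: (-3)·(-4) - 1·4 = 12 - 4 = 8
j: 1·3 - (-4)·(-4) = 3 - 16 = -13
k: (-4)·4 - (-3)·3 = -16 - (-9) = -7
p × q = (8, -13, -7)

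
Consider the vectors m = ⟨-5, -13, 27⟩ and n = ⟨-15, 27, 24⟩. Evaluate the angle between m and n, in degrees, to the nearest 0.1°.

m · n = (-5)·(-15) + (-13)·27 + 27·24 = 75 - 351 + 648 = 372
|m|² = 25 + 169 + 729 = 923,  |m| = √923 ≈ 30.380915
|n|² = 225 + 729 + 576 = 1530,  |n| = √1530 ≈ 39.115214
cos θ = 372 / (30.380915 · 39.115214) ≈ 0.31304
θ = arccos(0.31304) ≈ 71.8°

71.8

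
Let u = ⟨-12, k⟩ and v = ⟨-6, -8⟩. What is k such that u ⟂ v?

9

u · v = (-12)·(-6) + k·(-8) = 72 - 8k
Set equal to 0: -8k = -72, so k = 9.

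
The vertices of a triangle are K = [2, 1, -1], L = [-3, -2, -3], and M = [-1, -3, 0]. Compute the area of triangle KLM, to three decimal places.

KL = (-5, -3, -2),  KM = (-3, -4, 1)
i: (-3)·1 - (-2)·(-4) = -3 - 8 = -11
j: (-2)·(-3) - (-5)·1 = 6 - (-5) = 11
k: (-5)·(-4) - (-3)·(-3) = 20 - 9 = 11
KL × KM = (-11, 11, 11)
|KL × KM| = √363 ≈ 19.0526
area = ½ · 19.0526 ≈ 9.526

9.526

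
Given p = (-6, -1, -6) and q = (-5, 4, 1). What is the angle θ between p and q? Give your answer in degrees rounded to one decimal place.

p · q = (-6)·(-5) + (-1)·4 + (-6)·1 = 30 - 4 - 6 = 20
|p|² = 36 + 1 + 36 = 73,  |p| = √73 ≈ 8.544004
|q|² = 25 + 16 + 1 = 42,  |q| = √42 ≈ 6.480741
cos θ = 20 / (8.544004 · 6.480741) ≈ 0.36120
θ = arccos(0.36120) ≈ 68.8°

68.8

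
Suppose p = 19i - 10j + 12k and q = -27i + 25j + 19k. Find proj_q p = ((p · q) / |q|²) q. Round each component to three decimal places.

(8.423, -7.799, -5.927)

p · q = 19·(-27) + (-10)·25 + 12·19 = -513 - 250 + 228 = -535
|q|² = 729 + 625 + 361 = 1715
proj_q p = (-535/1715) · (-27, 25, 19) ≈ (8.423, -7.799, -5.927)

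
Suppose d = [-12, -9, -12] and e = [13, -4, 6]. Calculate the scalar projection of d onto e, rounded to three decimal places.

d · e = (-12)·13 + (-9)·(-4) + (-12)·6 = -156 + 36 - 72 = -192
|e| = √(169 + 16 + 36) = √221 ≈ 14.8661
comp_e d = -192 / √221 ≈ -12.915

-12.915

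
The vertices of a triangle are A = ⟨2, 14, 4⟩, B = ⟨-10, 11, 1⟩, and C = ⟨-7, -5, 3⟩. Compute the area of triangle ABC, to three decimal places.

AB = (-12, -3, -3),  AC = (-9, -19, -1)
i: (-3)·(-1) - (-3)·(-19) = 3 - 57 = -54
j: (-3)·(-9) - (-12)·(-1) = 27 - 12 = 15
k: (-12)·(-19) - (-3)·(-9) = 228 - 27 = 201
AB × AC = (-54, 15, 201)
|AB × AC| = √43542 ≈ 208.6672
area = ½ · 208.6672 ≈ 104.334

104.334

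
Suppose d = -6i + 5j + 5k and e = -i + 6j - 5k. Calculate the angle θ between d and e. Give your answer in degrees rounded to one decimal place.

d · e = (-6)·(-1) + 5·6 + 5·(-5) = 6 + 30 - 25 = 11
|d|² = 36 + 25 + 25 = 86,  |d| = √86 ≈ 9.273618
|e|² = 1 + 36 + 25 = 62,  |e| = √62 ≈ 7.874008
cos θ = 11 / (9.273618 · 7.874008) ≈ 0.15064
θ = arccos(0.15064) ≈ 81.3°

81.3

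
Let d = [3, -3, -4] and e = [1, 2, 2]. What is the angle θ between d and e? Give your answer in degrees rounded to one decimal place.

129.0

d · e = 3·1 + (-3)·2 + (-4)·2 = 3 - 6 - 8 = -11
|d|² = 9 + 9 + 16 = 34,  |d| = √34 ≈ 5.830952
|e|² = 1 + 4 + 4 = 9,  |e| = √9 ≈ 3.000000
cos θ = -11 / (5.830952 · 3.000000) ≈ -0.62883
θ = arccos(-0.62883) ≈ 129.0°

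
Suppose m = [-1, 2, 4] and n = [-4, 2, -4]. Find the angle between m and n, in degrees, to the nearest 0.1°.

m · n = (-1)·(-4) + 2·2 + 4·(-4) = 4 + 4 - 16 = -8
|m|² = 1 + 4 + 16 = 21,  |m| = √21 ≈ 4.582576
|n|² = 16 + 4 + 16 = 36,  |n| = √36 ≈ 6.000000
cos θ = -8 / (4.582576 · 6.000000) ≈ -0.29096
θ = arccos(-0.29096) ≈ 106.9°

106.9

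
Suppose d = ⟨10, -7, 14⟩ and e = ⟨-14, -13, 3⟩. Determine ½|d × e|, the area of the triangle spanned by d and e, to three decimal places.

i: (-7)·3 - 14·(-13) = -21 - (-182) = 161
j: 14·(-14) - 10·3 = -196 - 30 = -226
k: 10·(-13) - (-7)·(-14) = -130 - 98 = -228
d × e = (161, -226, -228)
|d × e| = √(161² + (-226)² + (-228)²) = √128981 ≈ 359.1392
area = ½ · 359.1392 ≈ 179.570

179.570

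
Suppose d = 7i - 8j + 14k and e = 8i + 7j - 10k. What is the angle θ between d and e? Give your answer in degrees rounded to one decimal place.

123.1

d · e = 7·8 + (-8)·7 + 14·(-10) = 56 - 56 - 140 = -140
|d|² = 49 + 64 + 196 = 309,  |d| = √309 ≈ 17.578396
|e|² = 64 + 49 + 100 = 213,  |e| = √213 ≈ 14.594520
cos θ = -140 / (17.578396 · 14.594520) ≈ -0.54571
θ = arccos(-0.54571) ≈ 123.1°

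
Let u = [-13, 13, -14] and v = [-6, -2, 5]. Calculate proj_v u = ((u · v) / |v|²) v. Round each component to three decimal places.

u · v = (-13)·(-6) + 13·(-2) + (-14)·5 = 78 - 26 - 70 = -18
|v|² = 36 + 4 + 25 = 65
proj_v u = (-18/65) · (-6, -2, 5) ≈ (1.662, 0.554, -1.385)

(1.662, 0.554, -1.385)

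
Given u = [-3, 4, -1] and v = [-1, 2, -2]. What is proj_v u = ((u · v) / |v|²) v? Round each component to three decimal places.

(-1.444, 2.889, -2.889)

u · v = (-3)·(-1) + 4·2 + (-1)·(-2) = 3 + 8 + 2 = 13
|v|² = 1 + 4 + 4 = 9
proj_v u = (13/9) · (-1, 2, -2) ≈ (-1.444, 2.889, -2.889)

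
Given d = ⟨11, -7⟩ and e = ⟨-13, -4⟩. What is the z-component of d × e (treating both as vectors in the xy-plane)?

11·(-4) - (-7)·(-13) = -44 - 91 = -135

-135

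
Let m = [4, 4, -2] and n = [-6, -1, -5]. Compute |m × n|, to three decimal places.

i: 4·(-5) - (-2)·(-1) = -20 - 2 = -22
j: (-2)·(-6) - 4·(-5) = 12 - (-20) = 32
k: 4·(-1) - 4·(-6) = -4 - (-24) = 20
m × n = (-22, 32, 20)
|m × n| = √((-22)² + 32² + 20²) = √1908 ≈ 43.6807

43.681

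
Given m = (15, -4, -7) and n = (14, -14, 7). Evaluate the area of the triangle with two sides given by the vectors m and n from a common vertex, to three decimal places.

142.128

i: (-4)·7 - (-7)·(-14) = -28 - 98 = -126
j: (-7)·14 - 15·7 = -98 - 105 = -203
k: 15·(-14) - (-4)·14 = -210 - (-56) = -154
m × n = (-126, -203, -154)
|m × n| = √((-126)² + (-203)² + (-154)²) = √80801 ≈ 284.2552
area = ½ · 284.2552 ≈ 142.128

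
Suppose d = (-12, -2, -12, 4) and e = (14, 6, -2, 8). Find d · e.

-124

d · e = (-12)·14 + (-2)·6 + (-12)·(-2) + 4·8 = -168 - 12 + 24 + 32 = -124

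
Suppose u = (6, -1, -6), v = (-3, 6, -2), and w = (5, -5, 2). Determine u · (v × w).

106

v × w:
i: 6·2 - (-2)·(-5) = 12 - 10 = 2
j: (-2)·5 - (-3)·2 = -10 - (-6) = -4
k: (-3)·(-5) - 6·5 = 15 - 30 = -15
v × w = (2, -4, -15)
u · (v × w) = 6·2 + (-1)·(-4) + (-6)·(-15) = 12 + 4 + 90 = 106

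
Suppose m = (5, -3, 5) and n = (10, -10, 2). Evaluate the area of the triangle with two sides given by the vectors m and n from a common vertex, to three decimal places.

i: (-3)·2 - 5·(-10) = -6 - (-50) = 44
j: 5·10 - 5·2 = 50 - 10 = 40
k: 5·(-10) - (-3)·10 = -50 - (-30) = -20
m × n = (44, 40, -20)
|m × n| = √(44² + 40² + (-20)²) = √3936 ≈ 62.7375
area = ½ · 62.7375 ≈ 31.369

31.369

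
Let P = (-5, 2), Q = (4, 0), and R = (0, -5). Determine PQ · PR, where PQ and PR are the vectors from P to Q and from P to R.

PQ = Q − P = (9, -2)
PR = R − P = (5, -7)
PQ · PR = 9·5 + (-2)·(-7) = 45 + 14 = 59

59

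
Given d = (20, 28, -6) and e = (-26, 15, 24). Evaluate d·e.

-244

d · e = 20·(-26) + 28·15 + (-6)·24 = -520 + 420 - 144 = -244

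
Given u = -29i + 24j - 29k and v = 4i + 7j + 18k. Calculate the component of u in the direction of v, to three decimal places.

-23.830

u · v = (-29)·4 + 24·7 + (-29)·18 = -116 + 168 - 522 = -470
|v| = √(16 + 49 + 324) = √389 ≈ 19.7231
comp_v u = -470 / √389 ≈ -23.830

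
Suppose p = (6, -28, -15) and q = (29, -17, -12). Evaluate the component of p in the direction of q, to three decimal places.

23.254

p · q = 6·29 + (-28)·(-17) + (-15)·(-12) = 174 + 476 + 180 = 830
|q| = √(841 + 289 + 144) = √1274 ≈ 35.6931
comp_q p = 830 / √1274 ≈ 23.254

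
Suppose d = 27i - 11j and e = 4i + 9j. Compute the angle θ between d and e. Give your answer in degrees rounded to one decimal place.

d · e = 27·4 + (-11)·9 = 108 - 99 = 9
|d|² = 729 + 121 = 850,  |d| = √850 ≈ 29.154759
|e|² = 16 + 81 = 97,  |e| = √97 ≈ 9.848858
cos θ = 9 / (29.154759 · 9.848858) ≈ 0.03134
θ = arccos(0.03134) ≈ 88.2°

88.2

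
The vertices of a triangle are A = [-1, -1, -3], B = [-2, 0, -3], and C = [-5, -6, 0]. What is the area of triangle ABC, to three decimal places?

4.975

AB = (-1, 1, 0),  AC = (-4, -5, 3)
i: 1·3 - 0·(-5) = 3 - 0 = 3
j: 0·(-4) - (-1)·3 = 0 - (-3) = 3
k: (-1)·(-5) - 1·(-4) = 5 - (-4) = 9
AB × AC = (3, 3, 9)
|AB × AC| = √99 ≈ 9.9499
area = ½ · 9.9499 ≈ 4.975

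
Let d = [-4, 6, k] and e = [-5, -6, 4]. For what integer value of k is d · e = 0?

4

d · e = (-4)·(-5) + 6·(-6) + k·4 = -16 + 4k
Set equal to 0: 4k = 16, so k = 4.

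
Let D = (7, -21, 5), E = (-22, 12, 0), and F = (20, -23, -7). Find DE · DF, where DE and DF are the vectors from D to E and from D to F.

DE = E − D = (-29, 33, -5)
DF = F − D = (13, -2, -12)
DE · DF = (-29)·13 + 33·(-2) + (-5)·(-12) = -377 - 66 + 60 = -383

-383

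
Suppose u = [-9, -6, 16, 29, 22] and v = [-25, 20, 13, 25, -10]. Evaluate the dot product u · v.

818

u · v = (-9)·(-25) + (-6)·20 + 16·13 + 29·25 + 22·(-10) = 225 - 120 + 208 + 725 - 220 = 818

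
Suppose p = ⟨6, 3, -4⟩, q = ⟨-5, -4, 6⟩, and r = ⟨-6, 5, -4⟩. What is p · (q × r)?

q × r:
i: (-4)·(-4) - 6·5 = 16 - 30 = -14
j: 6·(-6) - (-5)·(-4) = -36 - 20 = -56
k: (-5)·5 - (-4)·(-6) = -25 - 24 = -49
q × r = (-14, -56, -49)
p · (q × r) = 6·(-14) + 3·(-56) + (-4)·(-49) = -84 - 168 + 196 = -56

-56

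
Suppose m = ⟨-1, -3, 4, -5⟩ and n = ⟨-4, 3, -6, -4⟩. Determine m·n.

m · n = (-1)·(-4) + (-3)·3 + 4·(-6) + (-5)·(-4) = 4 - 9 - 24 + 20 = -9

-9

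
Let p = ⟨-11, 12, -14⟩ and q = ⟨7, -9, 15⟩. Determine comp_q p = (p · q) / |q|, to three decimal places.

p · q = (-11)·7 + 12·(-9) + (-14)·15 = -77 - 108 - 210 = -395
|q| = √(49 + 81 + 225) = √355 ≈ 18.8414
comp_q p = -395 / √355 ≈ -20.964

-20.964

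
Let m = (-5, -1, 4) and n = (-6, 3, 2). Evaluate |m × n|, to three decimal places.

i: (-1)·2 - 4·3 = -2 - 12 = -14
j: 4·(-6) - (-5)·2 = -24 - (-10) = -14
k: (-5)·3 - (-1)·(-6) = -15 - 6 = -21
m × n = (-14, -14, -21)
|m × n| = √((-14)² + (-14)² + (-21)²) = √833 ≈ 28.8617

28.862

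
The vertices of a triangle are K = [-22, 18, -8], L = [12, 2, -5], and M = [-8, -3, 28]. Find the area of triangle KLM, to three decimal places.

KL = (34, -16, 3),  KM = (14, -21, 36)
i: (-16)·36 - 3·(-21) = -576 - (-63) = -513
j: 3·14 - 34·36 = 42 - 1224 = -1182
k: 34·(-21) - (-16)·14 = -714 - (-224) = -490
KL × KM = (-513, -1182, -490)
|KL × KM| = √1900393 ≈ 1378.5474
area = ½ · 1378.5474 ≈ 689.274

689.274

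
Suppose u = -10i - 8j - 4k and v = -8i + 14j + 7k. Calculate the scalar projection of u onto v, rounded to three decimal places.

u · v = (-10)·(-8) + (-8)·14 + (-4)·7 = 80 - 112 - 28 = -60
|v| = √(64 + 196 + 49) = √309 ≈ 17.5784
comp_v u = -60 / √309 ≈ -3.413

-3.413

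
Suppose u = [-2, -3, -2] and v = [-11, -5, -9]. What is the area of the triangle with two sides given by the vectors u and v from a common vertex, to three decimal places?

14.440

i: (-3)·(-9) - (-2)·(-5) = 27 - 10 = 17
j: (-2)·(-11) - (-2)·(-9) = 22 - 18 = 4
k: (-2)·(-5) - (-3)·(-11) = 10 - 33 = -23
u × v = (17, 4, -23)
|u × v| = √(17² + 4² + (-23)²) = √834 ≈ 28.8791
area = ½ · 28.8791 ≈ 14.440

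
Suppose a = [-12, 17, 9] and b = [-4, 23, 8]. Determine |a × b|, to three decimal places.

i: 17·8 - 9·23 = 136 - 207 = -71
j: 9·(-4) - (-12)·8 = -36 - (-96) = 60
k: (-12)·23 - 17·(-4) = -276 - (-68) = -208
a × b = (-71, 60, -208)
|a × b| = √((-71)² + 60² + (-208)²) = √51905 ≈ 227.8267

227.827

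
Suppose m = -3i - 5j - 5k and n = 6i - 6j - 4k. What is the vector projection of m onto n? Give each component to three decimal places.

m · n = (-3)·6 + (-5)·(-6) + (-5)·(-4) = -18 + 30 + 20 = 32
|n|² = 36 + 36 + 16 = 88
proj_n m = (32/88) · (6, -6, -4) ≈ (2.182, -2.182, -1.455)

(2.182, -2.182, -1.455)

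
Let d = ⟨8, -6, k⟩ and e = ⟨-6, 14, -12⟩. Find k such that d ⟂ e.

d · e = 8·(-6) + (-6)·14 + k·(-12) = -132 - 12k
Set equal to 0: -12k = 132, so k = -11.

-11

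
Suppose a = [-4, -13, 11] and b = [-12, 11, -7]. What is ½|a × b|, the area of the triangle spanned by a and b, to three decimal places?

128.938

i: (-13)·(-7) - 11·11 = 91 - 121 = -30
j: 11·(-12) - (-4)·(-7) = -132 - 28 = -160
k: (-4)·11 - (-13)·(-12) = -44 - 156 = -200
a × b = (-30, -160, -200)
|a × b| = √((-30)² + (-160)² + (-200)²) = √66500 ≈ 257.8759
area = ½ · 257.8759 ≈ 128.938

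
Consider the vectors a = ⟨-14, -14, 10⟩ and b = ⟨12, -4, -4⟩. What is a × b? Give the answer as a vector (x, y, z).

(96, 64, 224)

i: (-14)·(-4) - 10·(-4) = 56 - (-40) = 96
j: 10·12 - (-14)·(-4) = 120 - 56 = 64
k: (-14)·(-4) - (-14)·12 = 56 - (-168) = 224
a × b = (96, 64, 224)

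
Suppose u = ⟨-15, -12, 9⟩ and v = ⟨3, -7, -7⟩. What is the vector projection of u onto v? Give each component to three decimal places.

(-0.673, 1.570, 1.570)

u · v = (-15)·3 + (-12)·(-7) + 9·(-7) = -45 + 84 - 63 = -24
|v|² = 9 + 49 + 49 = 107
proj_v u = (-24/107) · (3, -7, -7) ≈ (-0.673, 1.570, 1.570)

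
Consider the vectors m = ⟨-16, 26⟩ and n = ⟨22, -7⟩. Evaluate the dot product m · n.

m · n = (-16)·22 + 26·(-7) = -352 - 182 = -534

-534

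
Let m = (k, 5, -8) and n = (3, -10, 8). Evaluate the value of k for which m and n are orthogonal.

38

m · n = k·3 + 5·(-10) + (-8)·8 = -114 + 3k
Set equal to 0: 3k = 114, so k = 38.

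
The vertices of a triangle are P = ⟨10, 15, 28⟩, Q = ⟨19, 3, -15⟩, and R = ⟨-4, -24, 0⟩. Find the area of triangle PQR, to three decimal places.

PQ = (9, -12, -43),  PR = (-14, -39, -28)
i: (-12)·(-28) - (-43)·(-39) = 336 - 1677 = -1341
j: (-43)·(-14) - 9·(-28) = 602 - (-252) = 854
k: 9·(-39) - (-12)·(-14) = -351 - 168 = -519
PQ × PR = (-1341, 854, -519)
|PQ × PR| = √2796958 ≈ 1672.4108
area = ½ · 1672.4108 ≈ 836.205

836.205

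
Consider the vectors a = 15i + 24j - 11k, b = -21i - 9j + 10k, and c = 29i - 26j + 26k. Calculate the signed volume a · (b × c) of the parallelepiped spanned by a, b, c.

b × c:
i: (-9)·26 - 10·(-26) = -234 - (-260) = 26
j: 10·29 - (-21)·26 = 290 - (-546) = 836
k: (-21)·(-26) - (-9)·29 = 546 - (-261) = 807
b × c = (26, 836, 807)
a · (b × c) = 15·26 + 24·836 + (-11)·807 = 390 + 20064 - 8877 = 11577

11577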